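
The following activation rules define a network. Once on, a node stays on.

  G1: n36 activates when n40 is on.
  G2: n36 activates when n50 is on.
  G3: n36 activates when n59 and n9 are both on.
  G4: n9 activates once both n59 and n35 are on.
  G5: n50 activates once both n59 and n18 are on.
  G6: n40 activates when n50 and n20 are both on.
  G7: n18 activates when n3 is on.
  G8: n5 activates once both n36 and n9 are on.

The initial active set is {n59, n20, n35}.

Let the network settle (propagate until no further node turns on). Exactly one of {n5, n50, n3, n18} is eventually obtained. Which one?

G4: n59 and n35 on → n9 on.
G3: n59 and n9 on → n36 on.
G8: n36 and n9 on → n5 on.
n18 would need n3 (G7), but n3 never turns on. No rule produces n3, and it is not given. n50 would need n59 and n18 (G5), but n18 never turns on.

n5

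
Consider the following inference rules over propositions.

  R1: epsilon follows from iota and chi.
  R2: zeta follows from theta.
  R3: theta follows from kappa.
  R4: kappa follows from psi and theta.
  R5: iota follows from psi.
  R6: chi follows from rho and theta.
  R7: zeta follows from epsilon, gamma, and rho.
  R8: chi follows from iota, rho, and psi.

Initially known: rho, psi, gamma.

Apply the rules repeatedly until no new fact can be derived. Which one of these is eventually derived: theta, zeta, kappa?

psi holds, so iota follows (R5).
iota, rho, and psi hold, so chi follows (R8).
From iota and chi, R1 gives epsilon.
epsilon, gamma, and rho hold, so zeta follows (R7).
kappa would need psi and theta (R4), but theta is never established. theta would need kappa (R3), but kappa is never established.

zeta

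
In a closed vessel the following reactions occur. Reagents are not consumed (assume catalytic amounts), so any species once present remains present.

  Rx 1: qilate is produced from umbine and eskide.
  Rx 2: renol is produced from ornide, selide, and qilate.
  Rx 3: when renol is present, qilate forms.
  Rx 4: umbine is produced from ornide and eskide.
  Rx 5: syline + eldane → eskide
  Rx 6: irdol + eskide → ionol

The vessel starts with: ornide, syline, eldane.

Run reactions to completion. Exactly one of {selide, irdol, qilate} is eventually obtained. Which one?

qilate

syline and eldane present → eskide forms (Rx 5).
ornide and eskide present → umbine forms (Rx 4).
umbine and eskide present → qilate forms (Rx 1).
No rule produces irdol, and it is not given. No rule produces selide, and it is not given.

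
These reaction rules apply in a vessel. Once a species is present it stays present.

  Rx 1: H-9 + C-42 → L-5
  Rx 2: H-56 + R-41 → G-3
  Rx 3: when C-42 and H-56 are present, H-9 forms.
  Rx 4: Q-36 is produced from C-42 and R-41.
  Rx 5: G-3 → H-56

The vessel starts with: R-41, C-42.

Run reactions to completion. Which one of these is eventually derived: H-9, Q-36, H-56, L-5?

Q-36

C-42 and R-41 present → Q-36 forms (Rx 4).
L-5 would need H-9 and C-42 (Rx 1), but H-9 never forms. H-9 would need C-42 and H-56 (Rx 3), but H-56 never forms. H-56 would need G-3 (Rx 5), but G-3 never forms.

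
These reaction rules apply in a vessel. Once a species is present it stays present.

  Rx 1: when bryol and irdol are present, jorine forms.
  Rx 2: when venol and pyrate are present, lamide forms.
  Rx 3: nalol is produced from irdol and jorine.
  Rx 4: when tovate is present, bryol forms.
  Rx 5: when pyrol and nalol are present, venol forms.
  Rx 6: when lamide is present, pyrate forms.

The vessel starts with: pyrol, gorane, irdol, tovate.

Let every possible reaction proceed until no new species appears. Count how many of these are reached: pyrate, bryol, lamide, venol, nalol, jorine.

tovate present → bryol forms (Rx 4).
bryol and irdol present → jorine forms (Rx 1).
irdol and jorine present → nalol forms (Rx 3).
pyrol and nalol present → venol forms (Rx 5).
pyrate would need lamide (Rx 6), but lamide never forms.
bryol: reached.
lamide would need venol and pyrate (Rx 2), but pyrate never forms.
venol: reached.
nalol: reached.
jorine: reached.
Reached: bryol, venol, nalol, and jorine — 4 of the 6.

4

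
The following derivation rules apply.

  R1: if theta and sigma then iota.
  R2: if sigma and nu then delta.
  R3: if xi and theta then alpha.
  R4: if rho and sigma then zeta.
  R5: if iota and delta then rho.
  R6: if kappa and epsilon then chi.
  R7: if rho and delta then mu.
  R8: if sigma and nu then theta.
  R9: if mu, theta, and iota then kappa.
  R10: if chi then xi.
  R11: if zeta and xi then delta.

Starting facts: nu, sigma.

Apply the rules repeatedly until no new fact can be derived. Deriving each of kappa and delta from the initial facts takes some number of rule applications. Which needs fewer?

delta: sigma and nu hold, so delta follows (R2). [1 rule application]
kappa: From sigma and nu, R2 gives delta. From sigma and nu, R8 gives theta. theta and sigma hold, so iota follows (R1). iota and delta hold, so rho follows (R5). rho and delta hold, so mu follows (R7). From mu, theta, and iota, R9 gives kappa. [6 rule applications]
delta needs fewer.

delta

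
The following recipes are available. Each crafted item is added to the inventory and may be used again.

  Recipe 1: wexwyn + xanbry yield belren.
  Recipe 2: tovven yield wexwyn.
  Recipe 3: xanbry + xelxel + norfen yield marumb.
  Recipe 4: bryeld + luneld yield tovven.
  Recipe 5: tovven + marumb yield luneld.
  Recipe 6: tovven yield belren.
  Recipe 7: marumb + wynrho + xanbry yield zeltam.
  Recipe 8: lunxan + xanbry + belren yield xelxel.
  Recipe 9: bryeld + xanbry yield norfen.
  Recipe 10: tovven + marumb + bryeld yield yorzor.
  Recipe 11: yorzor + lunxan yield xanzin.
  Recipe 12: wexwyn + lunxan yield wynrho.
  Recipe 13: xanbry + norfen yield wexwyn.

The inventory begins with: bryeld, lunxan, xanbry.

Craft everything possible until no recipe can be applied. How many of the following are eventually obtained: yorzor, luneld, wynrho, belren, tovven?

2

Using Recipe 9, bryeld and xanbry make norfen.
Using Recipe 13, xanbry and norfen make wexwyn.
wexwyn + xanbry → belren (Recipe 1).
wexwyn + lunxan → wynrho (Recipe 12).
yorzor would need tovven, marumb, and bryeld (Recipe 10), but tovven is never obtained.
luneld would need tovven and marumb (Recipe 5), but tovven is never obtained.
wynrho: reached.
belren: reached.
tovven would need bryeld and luneld (Recipe 4), but luneld is never obtained.
Reached: wynrho and belren — 2 of the 5.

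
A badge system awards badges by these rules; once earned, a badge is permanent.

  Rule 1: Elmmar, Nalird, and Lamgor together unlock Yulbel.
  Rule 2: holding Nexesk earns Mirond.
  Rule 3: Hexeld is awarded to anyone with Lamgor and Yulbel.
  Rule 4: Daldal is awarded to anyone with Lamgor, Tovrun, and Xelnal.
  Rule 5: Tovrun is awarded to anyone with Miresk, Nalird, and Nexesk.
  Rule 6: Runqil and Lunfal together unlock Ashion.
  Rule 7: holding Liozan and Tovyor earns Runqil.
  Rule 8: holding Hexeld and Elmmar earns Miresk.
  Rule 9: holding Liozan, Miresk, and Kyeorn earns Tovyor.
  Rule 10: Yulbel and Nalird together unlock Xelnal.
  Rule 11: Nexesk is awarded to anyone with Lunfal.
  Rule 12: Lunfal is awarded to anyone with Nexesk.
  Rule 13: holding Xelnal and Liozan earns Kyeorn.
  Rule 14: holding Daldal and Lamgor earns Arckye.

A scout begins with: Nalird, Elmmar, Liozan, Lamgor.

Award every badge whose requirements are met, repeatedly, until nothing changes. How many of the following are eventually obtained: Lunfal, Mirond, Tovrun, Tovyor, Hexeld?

2

With Elmmar, Nalird, and Lamgor, Yulbel is earned (Rule 1).
With Lamgor and Yulbel, Hexeld is earned (Rule 3).
With Yulbel and Nalird, Xelnal is earned (Rule 10).
With Hexeld and Elmmar, Miresk is earned (Rule 8).
With Xelnal and Liozan, Kyeorn is earned (Rule 13).
With Liozan, Miresk, and Kyeorn, Tovyor is earned (Rule 9).
Lunfal would need Nexesk (Rule 12), but Nexesk is never earned.
Mirond would need Nexesk (Rule 2), but Nexesk is never earned.
Tovrun would need Miresk, Nalird, and Nexesk (Rule 5), but Nexesk is never earned.
Tovyor: reached.
Hexeld: reached.
Reached: Tovyor and Hexeld — 2 of the 5.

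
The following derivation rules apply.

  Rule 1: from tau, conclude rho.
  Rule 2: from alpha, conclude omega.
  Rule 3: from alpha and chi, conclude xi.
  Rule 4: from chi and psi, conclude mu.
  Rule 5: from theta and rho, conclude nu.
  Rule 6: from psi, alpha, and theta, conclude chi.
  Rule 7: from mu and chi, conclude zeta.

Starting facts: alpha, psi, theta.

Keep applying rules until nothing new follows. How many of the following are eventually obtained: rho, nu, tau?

0

rho would need tau (Rule 1), but tau is never established.
nu would need theta and rho (Rule 5), but rho is never established.
No rule produces tau, and it is not given.
None of the 3 are reached.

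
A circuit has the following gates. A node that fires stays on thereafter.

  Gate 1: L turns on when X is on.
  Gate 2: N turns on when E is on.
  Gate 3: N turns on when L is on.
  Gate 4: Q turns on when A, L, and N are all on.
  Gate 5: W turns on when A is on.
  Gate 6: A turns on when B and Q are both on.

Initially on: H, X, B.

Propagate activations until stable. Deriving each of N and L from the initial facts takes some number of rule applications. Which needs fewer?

L

L: Gate 1: X on → L on. [1 rule application]
N: X is on, so L turns on (Gate 1). Gate 3: L on → N on. [2 rule applications]
L needs fewer.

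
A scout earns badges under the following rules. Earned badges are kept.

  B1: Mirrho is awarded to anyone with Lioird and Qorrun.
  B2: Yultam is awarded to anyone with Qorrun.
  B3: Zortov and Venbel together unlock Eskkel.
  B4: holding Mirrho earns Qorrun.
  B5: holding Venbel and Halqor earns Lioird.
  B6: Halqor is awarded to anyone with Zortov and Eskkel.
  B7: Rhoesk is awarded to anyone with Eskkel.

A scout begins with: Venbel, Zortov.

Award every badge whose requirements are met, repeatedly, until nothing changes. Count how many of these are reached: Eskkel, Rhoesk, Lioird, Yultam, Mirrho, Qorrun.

With Zortov and Venbel, Eskkel is earned (B3).
With Eskkel, Rhoesk is earned (B7).
With Zortov and Eskkel, Halqor is earned (B6).
With Venbel and Halqor, Lioird is earned (B5).
Eskkel: reached.
Rhoesk: reached.
Lioird: reached.
Yultam would need Qorrun (B2), but Qorrun is never earned.
Mirrho would need Lioird and Qorrun (B1), but Qorrun is never earned.
Qorrun would need Mirrho (B4), but Mirrho is never earned.
Reached: Eskkel, Rhoesk, and Lioird — 3 of the 6.

3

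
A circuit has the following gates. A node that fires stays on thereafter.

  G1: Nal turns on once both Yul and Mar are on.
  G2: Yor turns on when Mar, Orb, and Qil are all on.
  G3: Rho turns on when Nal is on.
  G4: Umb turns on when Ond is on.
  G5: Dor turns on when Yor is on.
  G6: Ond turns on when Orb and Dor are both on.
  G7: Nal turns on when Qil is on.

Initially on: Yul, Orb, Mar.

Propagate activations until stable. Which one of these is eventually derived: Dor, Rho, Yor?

Rho

G1: Yul and Mar on → Nal on.
G3: Nal on → Rho on.
Yor would need Mar, Orb, and Qil (G2), but Qil never turns on. Dor would need Yor (G5), but Yor never turns on.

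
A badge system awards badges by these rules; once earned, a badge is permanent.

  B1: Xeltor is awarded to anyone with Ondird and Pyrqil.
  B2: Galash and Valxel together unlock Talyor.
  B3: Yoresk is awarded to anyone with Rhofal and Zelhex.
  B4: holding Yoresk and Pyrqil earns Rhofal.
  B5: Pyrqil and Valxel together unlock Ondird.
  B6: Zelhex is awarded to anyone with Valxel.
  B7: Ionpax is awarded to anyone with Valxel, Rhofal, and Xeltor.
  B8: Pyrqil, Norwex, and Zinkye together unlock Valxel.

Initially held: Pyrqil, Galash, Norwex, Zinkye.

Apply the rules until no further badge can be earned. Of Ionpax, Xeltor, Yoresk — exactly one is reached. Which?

With Pyrqil, Norwex, and Zinkye, Valxel is earned (B8).
With Pyrqil and Valxel, Ondird is earned (B5).
With Ondird and Pyrqil, Xeltor is earned (B1).
Ionpax would need Valxel, Rhofal, and Xeltor (B7), but Rhofal is never earned. Yoresk would need Rhofal and Zelhex (B3), but Rhofal is never earned.

Xeltor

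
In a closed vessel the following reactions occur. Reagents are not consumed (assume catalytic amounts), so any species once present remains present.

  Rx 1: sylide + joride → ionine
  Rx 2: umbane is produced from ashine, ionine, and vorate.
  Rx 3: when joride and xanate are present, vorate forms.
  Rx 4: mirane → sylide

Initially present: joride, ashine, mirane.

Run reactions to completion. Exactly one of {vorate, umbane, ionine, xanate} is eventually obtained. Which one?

ionine

mirane present → sylide forms (Rx 4).
sylide and joride present → ionine forms (Rx 1).
vorate would need joride and xanate (Rx 3), but xanate never forms. No rule produces xanate, and it is not given. umbane would need ashine, ionine, and vorate (Rx 2), but vorate never forms.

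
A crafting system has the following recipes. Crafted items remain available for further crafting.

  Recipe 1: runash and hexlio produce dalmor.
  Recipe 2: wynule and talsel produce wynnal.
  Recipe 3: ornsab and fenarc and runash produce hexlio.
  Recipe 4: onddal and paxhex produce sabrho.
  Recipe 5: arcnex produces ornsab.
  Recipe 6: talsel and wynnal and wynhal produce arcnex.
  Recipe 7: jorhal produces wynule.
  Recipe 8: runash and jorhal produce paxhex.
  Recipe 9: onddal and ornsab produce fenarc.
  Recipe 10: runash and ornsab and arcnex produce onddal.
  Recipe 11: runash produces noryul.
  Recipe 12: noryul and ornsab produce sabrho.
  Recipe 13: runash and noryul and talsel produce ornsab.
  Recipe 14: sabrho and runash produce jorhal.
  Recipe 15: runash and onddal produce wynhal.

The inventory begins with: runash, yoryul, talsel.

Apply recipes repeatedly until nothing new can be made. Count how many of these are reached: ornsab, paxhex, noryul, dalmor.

3

runash → noryul (Recipe 11).
Using Recipe 13, runash, noryul, and talsel make ornsab.
noryul and ornsab → sabrho (Recipe 12).
sabrho and runash → jorhal (Recipe 14).
runash and jorhal → paxhex (Recipe 8).
ornsab: reached.
paxhex: reached.
noryul: reached.
dalmor would need runash and hexlio (Recipe 1), but hexlio is never obtained.
Reached: ornsab, paxhex, and noryul — 3 of the 4.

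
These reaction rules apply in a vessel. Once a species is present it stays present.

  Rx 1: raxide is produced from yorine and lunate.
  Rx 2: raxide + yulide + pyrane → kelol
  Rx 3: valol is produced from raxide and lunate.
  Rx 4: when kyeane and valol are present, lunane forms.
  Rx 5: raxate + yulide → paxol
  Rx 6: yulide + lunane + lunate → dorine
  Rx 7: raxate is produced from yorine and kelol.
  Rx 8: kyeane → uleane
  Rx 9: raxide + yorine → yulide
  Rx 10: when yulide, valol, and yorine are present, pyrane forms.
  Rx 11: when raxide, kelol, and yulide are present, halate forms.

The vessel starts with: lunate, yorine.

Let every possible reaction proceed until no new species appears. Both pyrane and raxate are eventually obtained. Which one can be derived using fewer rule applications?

pyrane

pyrane: yorine and lunate present → raxide forms (Rx 1). raxide and yorine present → yulide forms (Rx 9). raxide and lunate present → valol forms (Rx 3). yulide, valol, and yorine present → pyrane forms (Rx 10). [4 rule applications]
raxate: yorine and lunate present → raxide forms (Rx 1). raxide and yorine present → yulide forms (Rx 9). raxide and lunate present → valol forms (Rx 3). yulide, valol, and yorine present → pyrane forms (Rx 10). raxide, yulide, and pyrane present → kelol forms (Rx 2). yorine and kelol present → raxate forms (Rx 7). [6 rule applications]
pyrane needs fewer.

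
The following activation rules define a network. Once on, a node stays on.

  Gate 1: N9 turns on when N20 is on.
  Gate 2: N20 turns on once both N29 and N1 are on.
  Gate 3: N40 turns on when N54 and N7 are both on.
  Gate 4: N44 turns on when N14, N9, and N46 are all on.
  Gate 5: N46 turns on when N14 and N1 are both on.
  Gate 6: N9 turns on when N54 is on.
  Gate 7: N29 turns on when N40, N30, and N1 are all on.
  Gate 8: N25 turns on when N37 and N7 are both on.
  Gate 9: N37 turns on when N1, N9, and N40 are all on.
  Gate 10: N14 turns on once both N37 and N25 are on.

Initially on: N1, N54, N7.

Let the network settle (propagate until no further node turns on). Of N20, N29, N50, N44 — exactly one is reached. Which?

N44

N54 and N7 are on, so N40 turns on (Gate 3).
Gate 6: N54 on → N9 on.
Gate 9: N1, N9, and N40 on → N37 on.
N37 and N7 are on, so N25 turns on (Gate 8).
N37 and N25 are on, so N14 turns on (Gate 10).
Gate 5: N14 and N1 on → N46 on.
Gate 4: N14, N9, and N46 on → N44 on.
No rule produces N50, and it is not given. N20 would need N29 and N1 (Gate 2), but N29 never turns on. N29 would need N40, N30, and N1 (Gate 7), but N30 never turns on.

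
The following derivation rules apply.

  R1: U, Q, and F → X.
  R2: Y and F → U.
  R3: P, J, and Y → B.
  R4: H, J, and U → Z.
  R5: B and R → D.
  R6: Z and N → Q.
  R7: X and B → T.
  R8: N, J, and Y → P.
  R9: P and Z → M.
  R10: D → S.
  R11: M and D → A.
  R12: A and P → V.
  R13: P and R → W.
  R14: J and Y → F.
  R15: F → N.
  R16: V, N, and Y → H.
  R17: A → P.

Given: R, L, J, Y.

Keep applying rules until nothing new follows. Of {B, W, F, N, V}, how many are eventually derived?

From J and Y, R14 gives F.
From F, R15 gives N.
N, J, and Y hold, so P follows (R8).
From P, J, and Y, R3 gives B.
P and R hold, so W follows (R13).
B: reached.
W: reached.
F: reached.
N: reached.
V would need A and P (R12), but A is never established.
Reached: B, W, F, and N — 4 of the 5.

4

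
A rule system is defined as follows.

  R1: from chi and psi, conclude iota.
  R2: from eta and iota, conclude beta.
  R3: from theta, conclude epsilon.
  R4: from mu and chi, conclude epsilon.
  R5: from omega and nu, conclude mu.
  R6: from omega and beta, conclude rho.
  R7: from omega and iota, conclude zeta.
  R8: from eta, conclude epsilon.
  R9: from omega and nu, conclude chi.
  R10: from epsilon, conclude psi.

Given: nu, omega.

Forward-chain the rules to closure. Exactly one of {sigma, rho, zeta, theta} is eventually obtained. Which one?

omega and nu hold, so chi follows (R9).
From omega and nu, R5 gives mu.
From mu and chi, R4 gives epsilon.
epsilon holds, so psi follows (R10).
From chi and psi, R1 gives iota.
omega and iota hold, so zeta follows (R7).
No rule produces sigma, and it is not given. rho would need omega and beta (R6), but beta is never established. No rule produces theta, and it is not given.

zeta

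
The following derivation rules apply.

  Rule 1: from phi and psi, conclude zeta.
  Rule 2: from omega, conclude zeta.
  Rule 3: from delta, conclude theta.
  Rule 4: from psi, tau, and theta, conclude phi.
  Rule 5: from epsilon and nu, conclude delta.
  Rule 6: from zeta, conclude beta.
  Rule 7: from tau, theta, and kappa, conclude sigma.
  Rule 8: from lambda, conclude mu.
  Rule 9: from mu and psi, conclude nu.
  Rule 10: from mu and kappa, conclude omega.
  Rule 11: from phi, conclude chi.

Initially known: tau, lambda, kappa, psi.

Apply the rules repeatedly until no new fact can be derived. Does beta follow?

Yes

lambda holds, so mu follows (Rule 8).
mu and kappa hold, so omega follows (Rule 10).
From omega, Rule 2 gives zeta.
From zeta, Rule 6 gives beta.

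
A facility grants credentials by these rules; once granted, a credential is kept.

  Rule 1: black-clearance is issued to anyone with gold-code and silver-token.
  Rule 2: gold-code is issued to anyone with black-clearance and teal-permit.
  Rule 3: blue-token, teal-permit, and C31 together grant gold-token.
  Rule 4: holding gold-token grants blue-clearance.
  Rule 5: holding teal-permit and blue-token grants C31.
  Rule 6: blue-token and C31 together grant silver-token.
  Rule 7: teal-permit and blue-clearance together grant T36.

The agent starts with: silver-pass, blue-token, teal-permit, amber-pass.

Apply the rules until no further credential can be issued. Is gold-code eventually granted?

No

gold-code would need black-clearance and teal-permit (Rule 2), but black-clearance is never granted.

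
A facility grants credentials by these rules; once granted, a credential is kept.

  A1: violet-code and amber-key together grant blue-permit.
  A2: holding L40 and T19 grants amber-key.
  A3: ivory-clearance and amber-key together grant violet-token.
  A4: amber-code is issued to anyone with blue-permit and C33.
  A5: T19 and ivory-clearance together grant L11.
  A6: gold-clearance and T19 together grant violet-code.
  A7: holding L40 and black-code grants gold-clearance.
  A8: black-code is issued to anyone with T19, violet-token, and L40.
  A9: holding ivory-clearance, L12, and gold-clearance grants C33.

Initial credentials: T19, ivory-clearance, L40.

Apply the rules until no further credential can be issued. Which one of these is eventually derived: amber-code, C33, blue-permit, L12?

blue-permit

Holding L40 and T19 grants amber-key (A2).
Holding ivory-clearance and amber-key grants violet-token (A3).
Holding T19, violet-token, and L40 grants black-code (A8).
Holding L40 and black-code grants gold-clearance (A7).
Holding gold-clearance and T19 grants violet-code (A6).
Holding violet-code and amber-key grants blue-permit (A1).
amber-code would need blue-permit and C33 (A4), but C33 is never granted. No rule produces L12, and it is not given. C33 would need ivory-clearance, L12, and gold-clearance (A9), but L12 is never granted.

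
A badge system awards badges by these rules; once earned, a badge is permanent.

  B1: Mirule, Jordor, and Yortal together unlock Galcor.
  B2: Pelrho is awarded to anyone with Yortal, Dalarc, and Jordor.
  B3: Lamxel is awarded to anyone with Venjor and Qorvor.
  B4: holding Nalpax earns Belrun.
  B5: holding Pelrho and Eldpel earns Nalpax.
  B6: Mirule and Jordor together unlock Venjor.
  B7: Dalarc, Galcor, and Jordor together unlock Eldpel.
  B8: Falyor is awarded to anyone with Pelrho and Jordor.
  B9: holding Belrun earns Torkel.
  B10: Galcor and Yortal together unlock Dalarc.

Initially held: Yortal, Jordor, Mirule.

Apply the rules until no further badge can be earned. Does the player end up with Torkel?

With Mirule, Jordor, and Yortal, Galcor is earned (B1).
With Galcor and Yortal, Dalarc is earned (B10).
With Dalarc, Galcor, and Jordor, Eldpel is earned (B7).
With Yortal, Dalarc, and Jordor, Pelrho is earned (B2).
With Pelrho and Eldpel, Nalpax is earned (B5).
With Nalpax, Belrun is earned (B4).
With Belrun, Torkel is earned (B9).

Yes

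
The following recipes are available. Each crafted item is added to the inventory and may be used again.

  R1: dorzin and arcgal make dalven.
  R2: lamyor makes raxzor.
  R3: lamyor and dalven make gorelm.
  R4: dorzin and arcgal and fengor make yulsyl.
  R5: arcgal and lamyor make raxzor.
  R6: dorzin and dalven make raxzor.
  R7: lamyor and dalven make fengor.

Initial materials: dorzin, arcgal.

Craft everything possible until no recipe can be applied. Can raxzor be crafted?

dorzin and arcgal → dalven (R1).
dorzin and dalven → raxzor (R6).

Yes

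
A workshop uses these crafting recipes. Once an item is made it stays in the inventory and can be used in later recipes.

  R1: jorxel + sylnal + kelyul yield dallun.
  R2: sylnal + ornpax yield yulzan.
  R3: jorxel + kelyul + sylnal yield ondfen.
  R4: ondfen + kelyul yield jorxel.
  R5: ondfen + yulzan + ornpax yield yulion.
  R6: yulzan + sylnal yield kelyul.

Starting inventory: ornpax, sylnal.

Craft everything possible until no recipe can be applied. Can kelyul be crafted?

sylnal + ornpax → yulzan (R2).
yulzan + sylnal → kelyul (R6).

Yes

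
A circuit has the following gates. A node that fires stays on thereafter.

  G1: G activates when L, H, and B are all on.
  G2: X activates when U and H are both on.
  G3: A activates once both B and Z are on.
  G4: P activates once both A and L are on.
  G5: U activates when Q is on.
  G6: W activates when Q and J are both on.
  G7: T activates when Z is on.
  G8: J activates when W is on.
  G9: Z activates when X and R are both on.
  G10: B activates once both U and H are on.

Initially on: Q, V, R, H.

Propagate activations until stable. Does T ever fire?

G5: Q on → U on.
G2: U and H on → X on.
G9: X and R on → Z on.
Z is on, so T activates (G7).

Yes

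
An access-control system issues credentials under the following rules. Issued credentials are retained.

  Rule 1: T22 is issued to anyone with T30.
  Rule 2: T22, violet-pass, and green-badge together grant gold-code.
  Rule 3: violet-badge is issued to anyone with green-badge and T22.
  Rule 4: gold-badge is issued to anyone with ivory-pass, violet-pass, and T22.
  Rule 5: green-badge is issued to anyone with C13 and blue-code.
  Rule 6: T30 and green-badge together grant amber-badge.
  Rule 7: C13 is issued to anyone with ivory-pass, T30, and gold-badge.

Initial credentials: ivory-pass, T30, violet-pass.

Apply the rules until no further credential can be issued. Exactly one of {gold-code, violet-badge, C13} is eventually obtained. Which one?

C13

Holding T30 grants T22 (Rule 1).
Holding ivory-pass, violet-pass, and T22 grants gold-badge (Rule 4).
Holding ivory-pass, T30, and gold-badge grants C13 (Rule 7).
gold-code would need T22, violet-pass, and green-badge (Rule 2), but green-badge is never granted. violet-badge would need green-badge and T22 (Rule 3), but green-badge is never granted.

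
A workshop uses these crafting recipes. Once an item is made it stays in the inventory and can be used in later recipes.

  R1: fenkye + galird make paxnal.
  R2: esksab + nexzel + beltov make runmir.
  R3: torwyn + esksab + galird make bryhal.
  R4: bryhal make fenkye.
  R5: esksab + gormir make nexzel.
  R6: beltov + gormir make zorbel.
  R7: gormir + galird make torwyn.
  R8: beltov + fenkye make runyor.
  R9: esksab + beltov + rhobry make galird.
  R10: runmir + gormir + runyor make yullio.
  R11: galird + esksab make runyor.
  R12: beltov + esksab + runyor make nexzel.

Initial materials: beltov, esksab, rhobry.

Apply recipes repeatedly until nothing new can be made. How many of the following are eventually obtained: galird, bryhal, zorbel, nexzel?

2

esksab + beltov + rhobry → galird (R9).
galird + esksab → runyor (R11).
beltov + esksab + runyor → nexzel (R12).
galird: reached.
bryhal would need torwyn, esksab, and galird (R3), but torwyn is never obtained.
zorbel would need beltov and gormir (R6), but gormir is never obtained.
nexzel: reached.
Reached: galird and nexzel — 2 of the 4.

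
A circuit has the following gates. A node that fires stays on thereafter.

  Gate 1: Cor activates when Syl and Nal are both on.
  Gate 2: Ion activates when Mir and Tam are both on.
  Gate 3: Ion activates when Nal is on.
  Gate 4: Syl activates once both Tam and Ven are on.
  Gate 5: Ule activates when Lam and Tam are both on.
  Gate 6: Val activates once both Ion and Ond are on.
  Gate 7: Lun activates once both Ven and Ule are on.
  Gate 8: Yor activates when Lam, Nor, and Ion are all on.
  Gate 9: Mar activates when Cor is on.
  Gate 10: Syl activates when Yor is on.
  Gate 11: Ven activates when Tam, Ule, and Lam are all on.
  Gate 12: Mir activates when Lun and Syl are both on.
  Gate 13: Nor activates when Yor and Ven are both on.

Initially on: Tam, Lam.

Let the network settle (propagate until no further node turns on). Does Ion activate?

Lam and Tam are on, so Ule activates (Gate 5).
Gate 11: Tam, Ule, and Lam on → Ven on.
Ven and Ule are on, so Lun activates (Gate 7).
Gate 4: Tam and Ven on → Syl on.
Gate 12: Lun and Syl on → Mir on.
Gate 2: Mir and Tam on → Ion on.

Yes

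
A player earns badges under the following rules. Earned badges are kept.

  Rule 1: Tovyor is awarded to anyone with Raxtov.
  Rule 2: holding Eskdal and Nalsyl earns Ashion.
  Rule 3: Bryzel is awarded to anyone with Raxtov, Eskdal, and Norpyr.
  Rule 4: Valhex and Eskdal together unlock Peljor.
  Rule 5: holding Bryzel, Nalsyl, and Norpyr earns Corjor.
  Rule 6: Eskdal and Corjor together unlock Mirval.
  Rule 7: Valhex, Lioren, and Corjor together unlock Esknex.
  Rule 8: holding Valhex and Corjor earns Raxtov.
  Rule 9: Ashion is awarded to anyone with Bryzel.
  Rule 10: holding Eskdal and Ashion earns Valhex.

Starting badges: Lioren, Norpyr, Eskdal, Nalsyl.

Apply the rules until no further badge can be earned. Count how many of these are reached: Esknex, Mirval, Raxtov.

Esknex would need Valhex, Lioren, and Corjor (Rule 7), but Corjor is never earned.
Mirval would need Eskdal and Corjor (Rule 6), but Corjor is never earned.
Raxtov would need Valhex and Corjor (Rule 8), but Corjor is never earned.
None of the 3 are reached.

0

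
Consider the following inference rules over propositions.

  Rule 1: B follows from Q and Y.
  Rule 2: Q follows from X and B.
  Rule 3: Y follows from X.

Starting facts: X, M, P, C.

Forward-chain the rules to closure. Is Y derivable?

Yes

X holds, so Y follows (Rule 3).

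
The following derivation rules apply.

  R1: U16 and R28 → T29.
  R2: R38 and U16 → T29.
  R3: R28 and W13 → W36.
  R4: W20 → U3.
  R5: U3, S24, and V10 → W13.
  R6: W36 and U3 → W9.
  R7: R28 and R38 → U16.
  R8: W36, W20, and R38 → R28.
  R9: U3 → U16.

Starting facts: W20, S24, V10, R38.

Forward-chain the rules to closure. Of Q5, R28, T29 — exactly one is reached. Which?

T29

From W20, R4 gives U3.
From U3, R9 gives U16.
R38 and U16 hold, so T29 follows (R2).
R28 would need W36, W20, and R38 (R8), but W36 is never established. No rule produces Q5, and it is not given.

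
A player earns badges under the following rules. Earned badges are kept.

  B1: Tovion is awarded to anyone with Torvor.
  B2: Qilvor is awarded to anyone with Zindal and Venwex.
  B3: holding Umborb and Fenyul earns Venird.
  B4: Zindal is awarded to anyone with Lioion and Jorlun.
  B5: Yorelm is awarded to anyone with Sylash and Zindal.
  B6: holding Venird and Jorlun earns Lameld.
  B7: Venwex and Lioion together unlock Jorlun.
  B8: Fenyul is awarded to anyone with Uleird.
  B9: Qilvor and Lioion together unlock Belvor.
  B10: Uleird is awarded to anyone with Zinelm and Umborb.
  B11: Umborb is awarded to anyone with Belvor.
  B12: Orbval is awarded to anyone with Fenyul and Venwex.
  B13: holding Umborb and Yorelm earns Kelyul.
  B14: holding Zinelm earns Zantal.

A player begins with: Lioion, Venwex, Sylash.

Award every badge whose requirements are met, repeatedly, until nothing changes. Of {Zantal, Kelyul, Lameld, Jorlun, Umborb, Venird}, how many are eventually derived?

3

With Venwex and Lioion, Jorlun is earned (B7).
With Lioion and Jorlun, Zindal is earned (B4).
With Sylash and Zindal, Yorelm is earned (B5).
With Zindal and Venwex, Qilvor is earned (B2).
With Qilvor and Lioion, Belvor is earned (B9).
With Belvor, Umborb is earned (B11).
With Umborb and Yorelm, Kelyul is earned (B13).
Zantal would need Zinelm (B14), but Zinelm is never earned.
Kelyul: reached.
Lameld would need Venird and Jorlun (B6), but Venird is never earned.
Jorlun: reached.
Umborb: reached.
Venird would need Umborb and Fenyul (B3), but Fenyul is never earned.
Reached: Kelyul, Jorlun, and Umborb — 3 of the 6.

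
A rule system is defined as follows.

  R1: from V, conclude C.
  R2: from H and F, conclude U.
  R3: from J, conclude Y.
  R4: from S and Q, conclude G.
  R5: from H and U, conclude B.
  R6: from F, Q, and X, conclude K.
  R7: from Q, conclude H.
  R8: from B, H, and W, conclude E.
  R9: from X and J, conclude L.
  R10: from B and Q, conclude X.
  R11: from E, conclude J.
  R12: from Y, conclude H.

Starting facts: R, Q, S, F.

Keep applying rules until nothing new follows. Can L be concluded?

No

L would need X and J (R9), but J is never established.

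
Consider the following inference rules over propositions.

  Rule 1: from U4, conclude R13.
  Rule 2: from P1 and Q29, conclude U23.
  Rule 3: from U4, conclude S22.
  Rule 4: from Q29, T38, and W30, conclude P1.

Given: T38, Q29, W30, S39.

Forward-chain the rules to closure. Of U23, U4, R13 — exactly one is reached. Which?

From Q29, T38, and W30, Rule 4 gives P1.
P1 and Q29 hold, so U23 follows (Rule 2).
No rule produces U4, and it is not given. R13 would need U4 (Rule 1), but U4 is never established.

U23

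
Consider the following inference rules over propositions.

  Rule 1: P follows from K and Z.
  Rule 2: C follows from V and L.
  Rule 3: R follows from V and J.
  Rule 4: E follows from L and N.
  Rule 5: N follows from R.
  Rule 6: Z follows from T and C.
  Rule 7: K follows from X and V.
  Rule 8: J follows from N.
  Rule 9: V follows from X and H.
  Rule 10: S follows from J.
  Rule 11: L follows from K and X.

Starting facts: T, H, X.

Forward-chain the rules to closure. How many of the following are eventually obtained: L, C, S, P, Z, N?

From X and H, Rule 9 gives V.
From X and V, Rule 7 gives K.
From K and X, Rule 11 gives L.
V and L hold, so C follows (Rule 2).
From T and C, Rule 6 gives Z.
From K and Z, Rule 1 gives P.
L: reached.
C: reached.
S would need J (Rule 10), but J is never established.
P: reached.
Z: reached.
N would need R (Rule 5), but R is never established.
Reached: L, C, P, and Z — 4 of the 6.

4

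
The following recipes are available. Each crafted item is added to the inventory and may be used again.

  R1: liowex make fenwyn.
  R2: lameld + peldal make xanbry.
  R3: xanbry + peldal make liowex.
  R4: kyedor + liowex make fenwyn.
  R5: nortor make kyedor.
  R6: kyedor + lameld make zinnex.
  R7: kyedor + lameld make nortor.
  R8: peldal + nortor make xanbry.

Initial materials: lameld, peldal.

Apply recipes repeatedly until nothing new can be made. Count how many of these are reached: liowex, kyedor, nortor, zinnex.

lameld + peldal → xanbry (R2).
xanbry + peldal → liowex (R3).
liowex: reached.
kyedor would need nortor (R5), but nortor is never obtained.
nortor would need kyedor and lameld (R7), but kyedor is never obtained.
zinnex would need kyedor and lameld (R6), but kyedor is never obtained.
Reached: liowex — 1 of the 4.

1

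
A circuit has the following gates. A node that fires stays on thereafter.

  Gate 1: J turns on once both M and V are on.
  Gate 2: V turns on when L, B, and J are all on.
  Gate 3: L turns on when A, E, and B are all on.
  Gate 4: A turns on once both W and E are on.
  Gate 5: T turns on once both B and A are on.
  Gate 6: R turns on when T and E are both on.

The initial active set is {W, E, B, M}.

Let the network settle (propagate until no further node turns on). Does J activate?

J would need M and V (Gate 1), but V never turns on.

No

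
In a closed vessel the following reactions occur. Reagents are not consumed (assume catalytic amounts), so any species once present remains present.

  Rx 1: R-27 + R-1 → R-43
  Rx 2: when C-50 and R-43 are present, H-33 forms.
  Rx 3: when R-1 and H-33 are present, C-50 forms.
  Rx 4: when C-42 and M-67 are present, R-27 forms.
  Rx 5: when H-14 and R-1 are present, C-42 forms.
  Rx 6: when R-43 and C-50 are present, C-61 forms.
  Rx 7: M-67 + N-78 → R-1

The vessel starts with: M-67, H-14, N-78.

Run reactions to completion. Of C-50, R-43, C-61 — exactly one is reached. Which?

M-67 and N-78 present → R-1 forms (Rx 7).
H-14 and R-1 present → C-42 forms (Rx 5).
C-42 and M-67 present → R-27 forms (Rx 4).
R-27 and R-1 present → R-43 forms (Rx 1).
C-61 would need R-43 and C-50 (Rx 6), but C-50 never forms. C-50 would need R-1 and H-33 (Rx 3), but H-33 never forms.

R-43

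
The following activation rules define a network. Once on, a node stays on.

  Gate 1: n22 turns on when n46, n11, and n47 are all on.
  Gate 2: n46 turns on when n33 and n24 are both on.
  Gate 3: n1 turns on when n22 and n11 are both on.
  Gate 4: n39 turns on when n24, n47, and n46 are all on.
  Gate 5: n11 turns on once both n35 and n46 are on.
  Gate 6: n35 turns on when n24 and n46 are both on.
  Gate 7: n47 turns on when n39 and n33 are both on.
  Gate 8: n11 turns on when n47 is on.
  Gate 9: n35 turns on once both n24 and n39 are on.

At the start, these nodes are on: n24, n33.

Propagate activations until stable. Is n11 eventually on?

Gate 2: n33 and n24 on → n46 on.
n24 and n46 are on, so n35 turns on (Gate 6).
Gate 5: n35 and n46 on → n11 on.

Yes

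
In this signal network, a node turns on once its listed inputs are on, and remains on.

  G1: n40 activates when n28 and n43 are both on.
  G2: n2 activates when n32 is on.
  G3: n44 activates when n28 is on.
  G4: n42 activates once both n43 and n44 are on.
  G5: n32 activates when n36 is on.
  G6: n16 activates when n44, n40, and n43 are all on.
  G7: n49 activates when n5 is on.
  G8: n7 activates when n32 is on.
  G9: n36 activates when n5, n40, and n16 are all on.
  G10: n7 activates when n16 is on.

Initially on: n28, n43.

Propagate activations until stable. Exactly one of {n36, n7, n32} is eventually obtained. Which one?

n7

G1: n28 and n43 on → n40 on.
n28 is on, so n44 activates (G3).
n44, n40, and n43 are on, so n16 activates (G6).
n16 is on, so n7 activates (G10).
n32 would need n36 (G5), but n36 never turns on. n36 would need n5, n40, and n16 (G9), but n5 never turns on.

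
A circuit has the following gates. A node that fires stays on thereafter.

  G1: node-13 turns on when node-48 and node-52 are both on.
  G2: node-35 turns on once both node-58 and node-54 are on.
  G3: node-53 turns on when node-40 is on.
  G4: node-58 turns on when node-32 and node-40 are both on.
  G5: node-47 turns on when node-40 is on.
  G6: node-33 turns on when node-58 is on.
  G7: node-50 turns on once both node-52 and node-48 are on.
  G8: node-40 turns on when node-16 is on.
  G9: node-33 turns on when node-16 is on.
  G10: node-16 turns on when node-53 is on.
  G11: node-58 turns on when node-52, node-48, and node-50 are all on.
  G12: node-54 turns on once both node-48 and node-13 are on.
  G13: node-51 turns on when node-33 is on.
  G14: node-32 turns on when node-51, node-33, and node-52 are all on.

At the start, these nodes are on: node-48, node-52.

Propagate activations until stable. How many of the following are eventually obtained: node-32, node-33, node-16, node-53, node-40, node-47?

G7: node-52 and node-48 on → node-50 on.
node-52, node-48, and node-50 are on, so node-58 turns on (G11).
G6: node-58 on → node-33 on.
node-33 is on, so node-51 turns on (G13).
G14: node-51, node-33, and node-52 on → node-32 on.
node-32: reached.
node-33: reached.
node-16 would need node-53 (G10), but node-53 never turns on.
node-53 would need node-40 (G3), but node-40 never turns on.
node-40 would need node-16 (G8), but node-16 never turns on.
node-47 would need node-40 (G5), but node-40 never turns on.
Reached: node-32 and node-33 — 2 of the 6.

2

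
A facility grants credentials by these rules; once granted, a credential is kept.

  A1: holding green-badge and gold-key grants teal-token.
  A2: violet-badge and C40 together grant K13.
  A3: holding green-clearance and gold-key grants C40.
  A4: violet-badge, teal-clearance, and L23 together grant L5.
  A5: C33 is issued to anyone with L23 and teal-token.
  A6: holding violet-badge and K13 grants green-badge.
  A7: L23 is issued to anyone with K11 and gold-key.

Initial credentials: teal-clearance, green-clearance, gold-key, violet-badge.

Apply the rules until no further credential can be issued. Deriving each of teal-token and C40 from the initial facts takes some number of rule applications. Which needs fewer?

C40

C40: Holding green-clearance and gold-key grants C40 (A3). [1 rule application]
teal-token: Holding green-clearance and gold-key grants C40 (A3). Holding violet-badge and C40 grants K13 (A2). Holding violet-badge and K13 grants green-badge (A6). Holding green-badge and gold-key grants teal-token (A1). [4 rule applications]
C40 needs fewer.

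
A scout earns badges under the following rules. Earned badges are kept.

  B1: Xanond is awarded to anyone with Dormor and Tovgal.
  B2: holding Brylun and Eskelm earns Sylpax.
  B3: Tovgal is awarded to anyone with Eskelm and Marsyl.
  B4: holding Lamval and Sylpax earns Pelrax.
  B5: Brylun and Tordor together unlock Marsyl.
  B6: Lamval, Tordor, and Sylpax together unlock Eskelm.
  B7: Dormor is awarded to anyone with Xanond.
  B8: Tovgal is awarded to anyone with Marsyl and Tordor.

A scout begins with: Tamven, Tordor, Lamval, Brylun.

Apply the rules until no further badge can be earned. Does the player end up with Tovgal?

With Brylun and Tordor, Marsyl is earned (B5).
With Marsyl and Tordor, Tovgal is earned (B8).

Yes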